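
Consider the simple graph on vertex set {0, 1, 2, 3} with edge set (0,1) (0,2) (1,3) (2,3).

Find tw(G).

A width-2 tree decomposition is:
Bags: B1 = {1, 2, 3}  B2 = {0, 1, 2}
Tree: B1–B2
The largest bag has 3 vertices, giving width 2; this decomposition certifies tw(G) ≤ 2. Since 1–3–2–0–1 is a cycle in G, G is not acyclic. Forests are exactly the graphs of treewidth ≤ 1, so tw(G) ≥ 2. Combining the bounds, tw(G) = 2.

2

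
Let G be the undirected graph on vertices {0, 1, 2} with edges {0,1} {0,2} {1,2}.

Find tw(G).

2

A width-2 tree decomposition is:
Bags: B1 = {0, 1, 2}
Tree: (single bag)
With just one bag of size 3, the width is 3 − 1 = 2, so tw(G) ≤ 2. On the other hand G contains the 3-clique {0, 1, 2}. A clique must lie in a single bag of any decomposition, so no decomposition can have width below 2. Therefore the treewidth is 2.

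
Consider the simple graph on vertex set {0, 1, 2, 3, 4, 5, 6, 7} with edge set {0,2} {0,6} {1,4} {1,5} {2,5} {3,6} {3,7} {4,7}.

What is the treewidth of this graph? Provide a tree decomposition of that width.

Every bag has size at most 3, so the width is 3 − 1 = 2 and tw(G) ≤ 2. Since 2–0–6–3–7–4–1–5–2 is a cycle in G, G is not acyclic. Forests are exactly the graphs of treewidth ≤ 1, so tw(G) ≥ 2. Therefore the treewidth is 2.

Treewidth 2.
Bags: B1 = {0, 2, 6}  B2 = {2, 3, 6}  B3 = {2, 3, 7}  B4 = {2, 4, 7}  B5 = {1, 2, 4}  B6 = {1, 2, 5}
Tree: B1–B2, B2–B3, B3–B4, B4–B5, B5–B6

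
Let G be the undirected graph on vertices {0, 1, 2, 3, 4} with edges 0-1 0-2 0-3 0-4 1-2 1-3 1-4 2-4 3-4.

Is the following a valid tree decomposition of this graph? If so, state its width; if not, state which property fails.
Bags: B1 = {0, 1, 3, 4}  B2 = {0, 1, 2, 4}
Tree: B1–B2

Every vertex of G appears in some bag (union = {0, 1, 2, 3, 4}); every edge is covered by a bag; and for each vertex v the set of bags containing v is connected in the bag tree. The decomposition is therefore valid. The largest bag has 4 vertices, so the width is 3.

Yes; width 3.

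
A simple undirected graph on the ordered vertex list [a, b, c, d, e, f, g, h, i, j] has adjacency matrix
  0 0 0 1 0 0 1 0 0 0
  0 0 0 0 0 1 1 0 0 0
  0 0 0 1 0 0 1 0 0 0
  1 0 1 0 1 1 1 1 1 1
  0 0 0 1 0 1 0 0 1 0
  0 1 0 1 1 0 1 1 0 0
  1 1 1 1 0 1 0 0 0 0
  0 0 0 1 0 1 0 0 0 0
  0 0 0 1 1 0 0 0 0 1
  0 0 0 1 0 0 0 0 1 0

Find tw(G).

A width-2 tree decomposition is:
Bags: B1 = {d, e, f}  B2 = {d, f, g}  B3 = {c, d, g}  B4 = {d, e, i}  B5 = {a, d, g}  B6 = {d, i, j}  B7 = {d, f, h}  B8 = {b, f, g}
Tree: B1–B2, B2–B3, B1–B4, B3–B5, B4–B6, B2–B7, B2–B8
Each bag holds 3 vertices, so the decomposition has width 2, which upper-bounds the treewidth. For the lower bound, the 3 vertices {d, f, g} are pairwise adjacent, and any tree decomposition puts a clique entirely inside one bag — forcing width ≥ 2. Combining the bounds, tw(G) = 2.

2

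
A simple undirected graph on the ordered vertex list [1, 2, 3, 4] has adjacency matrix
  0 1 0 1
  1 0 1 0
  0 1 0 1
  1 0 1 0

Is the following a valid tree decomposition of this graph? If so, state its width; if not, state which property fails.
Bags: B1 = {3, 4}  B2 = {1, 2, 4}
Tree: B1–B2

No — edge (2,3) lies in no bag.

A tree decomposition must satisfy three properties: every vertex lies in some bag; for every edge, both endpoints lie together in some bag; and for every vertex, the bags containing it form a connected subtree. Here edge (2,3) lies in no bag, so the decomposition is invalid.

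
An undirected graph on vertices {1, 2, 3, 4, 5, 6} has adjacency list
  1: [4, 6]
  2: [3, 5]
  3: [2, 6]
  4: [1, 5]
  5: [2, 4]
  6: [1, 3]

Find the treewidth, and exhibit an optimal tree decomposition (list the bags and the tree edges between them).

Treewidth 2.
Bags: B1 = {2, 3, 6}  B2 = {1, 2, 6}  B3 = {1, 2, 4}  B4 = {2, 4, 5}
Tree: B1–B2, B2–B3, B3–B4

The largest bag has 3 vertices, giving width 2; this decomposition certifies tw(G) ≤ 2. Since 2–3–6–1–4–5–2 is a cycle in G, G is not acyclic. Forests are exactly the graphs of treewidth ≤ 1, so tw(G) ≥ 2. Hence tw(G) = 2 exactly.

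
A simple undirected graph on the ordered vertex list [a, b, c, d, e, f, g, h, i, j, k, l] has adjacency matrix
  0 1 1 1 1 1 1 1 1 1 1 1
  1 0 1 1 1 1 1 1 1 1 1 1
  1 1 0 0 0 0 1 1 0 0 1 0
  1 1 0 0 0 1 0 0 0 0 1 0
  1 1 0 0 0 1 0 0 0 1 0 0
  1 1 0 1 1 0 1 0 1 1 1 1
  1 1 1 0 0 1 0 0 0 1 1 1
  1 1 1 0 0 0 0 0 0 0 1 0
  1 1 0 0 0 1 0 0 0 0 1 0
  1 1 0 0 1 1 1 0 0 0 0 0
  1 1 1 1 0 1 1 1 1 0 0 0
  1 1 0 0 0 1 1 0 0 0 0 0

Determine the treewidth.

4

A width-4 tree decomposition is:
Bags: B1 = {a, b, f, g, j}  B2 = {a, b, f, g, l}  B3 = {a, b, f, g, k}  B4 = {a, b, c, g, k}  B5 = {a, b, d, f, k}  B6 = {a, b, f, i, k}  B7 = {a, b, e, f, j}  B8 = {a, b, c, h, k}
Tree: B1–B2, B2–B3, B3–B4, B3–B5, B5–B6, B1–B7, B4–B8
The largest bag has 5 vertices, giving width 4; this decomposition certifies tw(G) ≤ 4. On the other hand G contains the 5-clique {a, b, c, h, k}. A clique must lie in a single bag of any decomposition, so no decomposition can have width below 4. Combining the bounds, tw(G) = 4.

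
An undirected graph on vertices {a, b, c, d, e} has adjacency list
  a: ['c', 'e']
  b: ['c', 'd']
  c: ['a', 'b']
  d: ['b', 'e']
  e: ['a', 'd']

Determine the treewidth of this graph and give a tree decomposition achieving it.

Treewidth 2.
One optimal decomposition is:
Bags: B1 = {a, b, c}  B2 = {a, b, d}  B3 = {a, d, e}
Tree: B1–B2, B2–B3

The largest bag has 3 vertices, giving width 2; this decomposition certifies tw(G) ≤ 2. The edges a–c–b–d–e–a form a cycle, so G is not a tree and its treewidth is at least 2. Hence tw(G) = 2 exactly.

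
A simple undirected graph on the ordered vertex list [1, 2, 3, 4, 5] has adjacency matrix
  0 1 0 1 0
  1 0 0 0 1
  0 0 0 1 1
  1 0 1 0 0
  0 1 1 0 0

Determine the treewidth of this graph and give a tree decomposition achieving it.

Treewidth 2.
Bags: B1 = {1, 2, 4}  B2 = {2, 4, 5}  B3 = {3, 4, 5}
Tree: B1–B2, B2–B3

Every bag has size at most 3, so the width is 3 − 1 = 2 and tw(G) ≤ 2. For the lower bound, G contains the cycle 4–1–2–5–3–4, so G is not a forest; only forests have treewidth ≤ 1, hence tw(G) ≥ 2. Hence tw(G) = 2 exactly.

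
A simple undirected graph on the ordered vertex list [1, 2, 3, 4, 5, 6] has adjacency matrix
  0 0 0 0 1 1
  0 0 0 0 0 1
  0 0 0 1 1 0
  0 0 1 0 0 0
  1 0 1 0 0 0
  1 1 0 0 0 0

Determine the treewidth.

A width-1 tree decomposition is:
Bags: B1 = {1, 6}  B2 = {2, 6}  B3 = {1, 5}  B4 = {3, 5}  B5 = {3, 4}
Tree: B1–B2, B1–B3, B3–B4, B4–B5
Every bag has size at most 2, so the width is 2 − 1 = 1 and tw(G) ≤ 1. G has an edge, so its treewidth is at least 1. Combining the bounds, tw(G) = 1.

1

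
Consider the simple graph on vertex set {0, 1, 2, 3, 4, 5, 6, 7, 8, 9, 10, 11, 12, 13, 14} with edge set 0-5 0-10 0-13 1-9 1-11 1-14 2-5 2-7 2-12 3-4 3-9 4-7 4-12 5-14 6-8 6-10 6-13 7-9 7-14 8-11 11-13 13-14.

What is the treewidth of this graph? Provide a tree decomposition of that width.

Every bag has size at most 4, so the width is 4 − 1 = 3 and tw(G) ≤ 3. For the lower bound: the 4 vertex sets {6,8,10}, {11}, {13}, {0,1,5,14} are disjoint, each induces a connected subgraph, and every pair is joined by at least one edge of G. Contracting each set to a single vertex therefore yields K_{4} as a minor, and since treewidth is minor-monotone, tw(G) ≥ tw(K_{4}) = 3. Therefore the treewidth is 3.

Treewidth 3.
One such decomposition:
Bags: B1 = {6, 8, 10, 11}  B2 = {6, 10, 11, 13}  B3 = {0, 10, 11, 13}  B4 = {0, 1, 11, 13}  B5 = {0, 1, 13, 14}  B6 = {0, 1, 5, 14}  B7 = {1, 5, 9, 14}  B8 = {5, 7, 9, 14}  B9 = {2, 5, 7, 9}  B10 = {2, 3, 7, 9}  B11 = {2, 3, 4, 7}  B12 = {2, 3, 4, 12}
Tree: B1–B2, B2–B3, B3–B4, B4–B5, B5–B6, B6–B7, B7–B8, B8–B9, B9–B10, B10–B11, B11–B12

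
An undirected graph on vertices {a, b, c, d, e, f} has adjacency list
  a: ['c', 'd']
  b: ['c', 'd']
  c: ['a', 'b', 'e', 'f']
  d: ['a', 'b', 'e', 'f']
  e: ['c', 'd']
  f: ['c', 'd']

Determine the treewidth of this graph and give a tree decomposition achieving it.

Every bag has size at most 3, so the width is 3 − 1 = 2 and tw(G) ≤ 2. For the lower bound, G contains the cycle e–d–a–c–e, so G is not a forest; only forests have treewidth ≤ 1, hence tw(G) ≥ 2. Hence tw(G) = 2 exactly.

Treewidth 2.
One such decomposition:
Bags: B1 = {c, d, e}  B2 = {a, c, d}  B3 = {b, c, d}  B4 = {c, d, f}
Tree: B1–B2, B2–B3, B3–B4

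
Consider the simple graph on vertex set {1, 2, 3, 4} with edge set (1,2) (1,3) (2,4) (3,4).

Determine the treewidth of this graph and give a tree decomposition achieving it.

Treewidth 2.
One such decomposition:
Bags: B1 = {1, 2, 4}  B2 = {1, 3, 4}
Tree: B1–B2

The largest bag has 3 vertices, giving width 2; this decomposition certifies tw(G) ≤ 2. The edges 4–2–1–3–4 form a cycle, so G is not a tree and its treewidth is at least 2. Hence tw(G) = 2 exactly.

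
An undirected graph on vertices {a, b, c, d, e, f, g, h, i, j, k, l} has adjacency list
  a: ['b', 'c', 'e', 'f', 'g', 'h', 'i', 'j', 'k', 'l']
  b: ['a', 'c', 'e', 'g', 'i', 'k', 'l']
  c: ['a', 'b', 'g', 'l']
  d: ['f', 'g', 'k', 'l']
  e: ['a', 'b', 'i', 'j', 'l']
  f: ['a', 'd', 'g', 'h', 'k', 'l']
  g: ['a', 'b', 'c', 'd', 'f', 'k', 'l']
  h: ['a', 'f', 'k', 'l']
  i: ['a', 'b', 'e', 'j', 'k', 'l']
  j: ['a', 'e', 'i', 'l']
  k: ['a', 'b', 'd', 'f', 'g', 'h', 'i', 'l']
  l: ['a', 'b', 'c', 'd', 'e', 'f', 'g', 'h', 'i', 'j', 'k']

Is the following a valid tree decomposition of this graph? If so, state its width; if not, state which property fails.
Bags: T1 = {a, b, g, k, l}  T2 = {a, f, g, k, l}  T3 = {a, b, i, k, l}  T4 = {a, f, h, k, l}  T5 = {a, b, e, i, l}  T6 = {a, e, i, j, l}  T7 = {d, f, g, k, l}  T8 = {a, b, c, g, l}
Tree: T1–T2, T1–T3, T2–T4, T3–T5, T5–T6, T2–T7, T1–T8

Yes; width 4.

Every vertex of G appears in some bag (union = {a, b, c, d, e, f, g, h, i, j, k, l}); every edge is covered by a bag; and for each vertex v the set of bags containing v is connected in the bag tree. The decomposition is therefore valid. The largest bag has 5 vertices, so the width is 4.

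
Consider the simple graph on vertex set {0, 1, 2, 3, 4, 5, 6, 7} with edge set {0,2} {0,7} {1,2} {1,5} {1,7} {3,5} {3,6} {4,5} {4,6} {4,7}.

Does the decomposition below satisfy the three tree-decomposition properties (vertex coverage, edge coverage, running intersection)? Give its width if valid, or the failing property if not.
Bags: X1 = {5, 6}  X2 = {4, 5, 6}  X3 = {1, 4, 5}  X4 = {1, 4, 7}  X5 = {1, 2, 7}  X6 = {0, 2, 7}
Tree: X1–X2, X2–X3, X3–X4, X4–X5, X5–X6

A tree decomposition must satisfy three properties: every vertex lies in some bag; for every edge, both endpoints lie together in some bag; and for every vertex, the bags containing it form a connected subtree. Here vertex 3 appears in no bag, so the decomposition is invalid.

No — vertex 3 appears in no bag.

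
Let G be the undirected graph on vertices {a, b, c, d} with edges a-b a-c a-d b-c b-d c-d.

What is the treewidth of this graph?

A width-3 tree decomposition is:
Bags: B1 = {a, b, c, d}
Tree: (single bag)
With just one bag of size 4, the width is 4 − 1 = 3, so tw(G) ≤ 3. On the other hand G contains the 4-clique {a, b, c, d}. A clique must lie in a single bag of any decomposition, so no decomposition can have width below 3. Therefore the treewidth is 3.

3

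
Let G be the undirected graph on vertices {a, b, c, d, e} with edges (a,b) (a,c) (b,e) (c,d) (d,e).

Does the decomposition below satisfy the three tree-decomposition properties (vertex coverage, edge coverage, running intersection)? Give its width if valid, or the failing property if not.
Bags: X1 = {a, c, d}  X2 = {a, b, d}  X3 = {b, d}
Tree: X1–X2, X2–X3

A tree decomposition must satisfy three properties: every vertex lies in some bag; for every edge, both endpoints lie together in some bag; and for every vertex, the bags containing it form a connected subtree. Here vertex e appears in no bag, so the decomposition is invalid.

No — vertex e appears in no bag.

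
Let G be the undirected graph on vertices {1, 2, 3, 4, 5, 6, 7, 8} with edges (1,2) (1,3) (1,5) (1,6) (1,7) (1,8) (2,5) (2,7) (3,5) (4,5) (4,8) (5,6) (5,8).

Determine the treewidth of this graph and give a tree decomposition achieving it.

Treewidth 2.
One such decomposition:
Bags: B1 = {1, 3, 5}  B2 = {1, 5, 6}  B3 = {1, 5, 8}  B4 = {1, 2, 5}  B5 = {4, 5, 8}  B6 = {1, 2, 7}
Tree: B1–B2, B2–B3, B1–B4, B3–B5, B4–B6

Every bag has size at most 3, so the width is 3 − 1 = 2 and tw(G) ≤ 2. On the other hand G contains the 3-clique {1, 5, 8}. A clique must lie in a single bag of any decomposition, so no decomposition can have width below 2. The upper and lower bounds meet at 2, so that is the treewidth.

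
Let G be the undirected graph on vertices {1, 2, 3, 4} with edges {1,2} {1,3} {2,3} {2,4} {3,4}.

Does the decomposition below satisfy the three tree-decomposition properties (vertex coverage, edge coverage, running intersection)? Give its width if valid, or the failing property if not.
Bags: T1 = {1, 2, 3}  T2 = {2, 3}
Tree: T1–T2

A tree decomposition must satisfy three properties: every vertex lies in some bag; for every edge, both endpoints lie together in some bag; and for every vertex, the bags containing it form a connected subtree. Here vertex 4 appears in no bag, so the decomposition is invalid.

No — vertex 4 appears in no bag.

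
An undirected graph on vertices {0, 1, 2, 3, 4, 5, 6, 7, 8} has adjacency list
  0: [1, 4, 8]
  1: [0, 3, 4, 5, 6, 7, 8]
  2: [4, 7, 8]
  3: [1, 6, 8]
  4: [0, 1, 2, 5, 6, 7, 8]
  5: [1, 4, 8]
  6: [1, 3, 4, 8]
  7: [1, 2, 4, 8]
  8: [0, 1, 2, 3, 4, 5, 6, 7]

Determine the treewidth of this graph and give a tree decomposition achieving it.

Treewidth 3.
Bags: B1 = {1, 4, 7, 8}  B2 = {1, 4, 5, 8}  B3 = {0, 1, 4, 8}  B4 = {1, 4, 6, 8}  B5 = {2, 4, 7, 8}  B6 = {1, 3, 6, 8}
Tree: B1–B2, B1–B3, B1–B4, B1–B5, B4–B6

The largest bag has 4 vertices, giving width 3; this decomposition certifies tw(G) ≤ 3. On the other hand G contains the 4-clique {1, 3, 6, 8}. A clique must lie in a single bag of any decomposition, so no decomposition can have width below 3. Combining the bounds, tw(G) = 3.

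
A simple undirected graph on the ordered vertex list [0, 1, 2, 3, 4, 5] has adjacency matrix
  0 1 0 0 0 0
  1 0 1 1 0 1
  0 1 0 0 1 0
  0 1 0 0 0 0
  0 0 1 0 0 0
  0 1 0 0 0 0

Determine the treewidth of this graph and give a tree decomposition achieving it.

Treewidth 1.
One optimal decomposition is:
Bags: B1 = {0, 1}  B2 = {1, 3}  B3 = {1, 5}  B4 = {1, 2}  B5 = {2, 4}
Tree: B1–B2, B1–B3, B3–B4, B4–B5

Each bag holds 2 vertices, so the decomposition has width 1, which upper-bounds the treewidth. Since G has at least one edge (e.g. 0–1), it is not an edgeless graph, so tw(G) ≥ 1. The upper and lower bounds meet at 1, so that is the treewidth.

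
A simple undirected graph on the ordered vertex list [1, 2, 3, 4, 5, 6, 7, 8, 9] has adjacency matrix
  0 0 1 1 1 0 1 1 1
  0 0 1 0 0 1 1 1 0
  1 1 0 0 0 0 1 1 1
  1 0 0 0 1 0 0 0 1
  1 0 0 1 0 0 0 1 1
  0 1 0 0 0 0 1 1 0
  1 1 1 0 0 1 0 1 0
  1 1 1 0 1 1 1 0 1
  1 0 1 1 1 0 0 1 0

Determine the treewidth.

3

A width-3 tree decomposition is:
Bags: B1 = {1, 3, 8, 9}  B2 = {1, 3, 7, 8}  B3 = {2, 3, 7, 8}  B4 = {1, 5, 8, 9}  B5 = {1, 4, 5, 9}  B6 = {2, 6, 7, 8}
Tree: B1–B2, B2–B3, B1–B4, B4–B5, B3–B6
Every bag has size at most 4, so the width is 4 − 1 = 3 and tw(G) ≤ 3. Conversely, {1, 3, 8, 9} is a clique of size 4, and the vertices of any clique must share a bag in every tree decomposition; so some bag has ≥ 4 vertices and tw(G) ≥ 3. Combining the bounds, tw(G) = 3.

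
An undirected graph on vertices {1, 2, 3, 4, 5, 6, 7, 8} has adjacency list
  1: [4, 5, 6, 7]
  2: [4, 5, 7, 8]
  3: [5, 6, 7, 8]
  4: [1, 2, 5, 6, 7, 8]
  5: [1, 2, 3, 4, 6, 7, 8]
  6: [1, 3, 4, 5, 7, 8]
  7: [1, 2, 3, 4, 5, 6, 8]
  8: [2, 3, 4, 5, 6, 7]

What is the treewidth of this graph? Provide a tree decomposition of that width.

Every bag has size at most 5, so the width is 5 − 1 = 4 and tw(G) ≤ 4. On the other hand G contains the 5-clique {3, 5, 6, 7, 8}. A clique must lie in a single bag of any decomposition, so no decomposition can have width below 4. Therefore the treewidth is 4.

Treewidth 4.
One optimal decomposition is:
Bags: B1 = {4, 5, 6, 7, 8}  B2 = {1, 4, 5, 6, 7}  B3 = {2, 4, 5, 7, 8}  B4 = {3, 5, 6, 7, 8}
Tree: B1–B2, B1–B3, B1–B4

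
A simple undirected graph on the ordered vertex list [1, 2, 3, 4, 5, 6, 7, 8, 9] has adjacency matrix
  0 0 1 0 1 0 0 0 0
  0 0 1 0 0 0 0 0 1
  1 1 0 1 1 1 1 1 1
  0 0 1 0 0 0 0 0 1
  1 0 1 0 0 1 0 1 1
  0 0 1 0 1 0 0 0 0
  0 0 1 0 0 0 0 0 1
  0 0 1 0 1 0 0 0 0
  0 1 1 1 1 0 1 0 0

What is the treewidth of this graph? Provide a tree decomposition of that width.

Each bag holds 3 vertices, so the decomposition has width 2, which upper-bounds the treewidth. On the other hand G contains the 3-clique {2, 3, 9}. A clique must lie in a single bag of any decomposition, so no decomposition can have width below 2. Combining the bounds, tw(G) = 2.

Treewidth 2.
One optimal decomposition is:
Bags: B1 = {3, 5, 8}  B2 = {3, 5, 9}  B3 = {1, 3, 5}  B4 = {2, 3, 9}  B5 = {3, 5, 6}  B6 = {3, 7, 9}  B7 = {3, 4, 9}
Tree: B1–B2, B2–B3, B2–B4, B1–B5, B2–B6, B4–B7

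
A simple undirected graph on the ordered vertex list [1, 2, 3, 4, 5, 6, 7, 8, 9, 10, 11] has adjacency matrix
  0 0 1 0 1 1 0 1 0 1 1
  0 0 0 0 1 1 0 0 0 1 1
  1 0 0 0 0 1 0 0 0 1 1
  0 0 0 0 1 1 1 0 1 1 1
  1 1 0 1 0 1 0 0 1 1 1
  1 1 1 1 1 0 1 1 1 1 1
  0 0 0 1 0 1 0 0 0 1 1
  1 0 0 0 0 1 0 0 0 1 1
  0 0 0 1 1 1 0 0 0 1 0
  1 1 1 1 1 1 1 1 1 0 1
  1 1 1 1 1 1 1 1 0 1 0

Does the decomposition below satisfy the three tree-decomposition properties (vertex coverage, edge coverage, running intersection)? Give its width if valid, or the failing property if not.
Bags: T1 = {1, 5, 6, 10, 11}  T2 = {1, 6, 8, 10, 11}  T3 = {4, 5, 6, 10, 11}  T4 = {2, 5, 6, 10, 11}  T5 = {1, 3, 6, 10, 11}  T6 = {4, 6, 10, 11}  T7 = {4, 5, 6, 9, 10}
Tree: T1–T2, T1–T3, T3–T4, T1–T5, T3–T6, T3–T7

No — vertex 7 appears in no bag.

A tree decomposition must satisfy three properties: every vertex lies in some bag; for every edge, both endpoints lie together in some bag; and for every vertex, the bags containing it form a connected subtree. Here vertex 7 appears in no bag, so the decomposition is invalid.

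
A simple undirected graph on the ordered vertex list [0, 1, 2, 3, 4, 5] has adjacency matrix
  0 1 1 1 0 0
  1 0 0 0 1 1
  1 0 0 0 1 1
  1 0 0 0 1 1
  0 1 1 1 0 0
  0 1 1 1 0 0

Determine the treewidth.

A width-3 tree decomposition is:
Bags: B1 = {0, 1, 2, 3}  B2 = {1, 2, 3, 4}  B3 = {1, 2, 3, 5}
Tree: B1–B2, B2–B3
Every bag has size at most 4, so the width is 4 − 1 = 3 and tw(G) ≤ 3. For the lower bound: the 4 vertex sets {0,1}, {2,4}, {3}, {5} are disjoint, each induces a connected subgraph, and every pair is joined by at least one edge of G. Contracting each set to a single vertex therefore yields K_{4} as a minor, and since treewidth is minor-monotone, tw(G) ≥ tw(K_{4}) = 3. Hence tw(G) = 3 exactly.

3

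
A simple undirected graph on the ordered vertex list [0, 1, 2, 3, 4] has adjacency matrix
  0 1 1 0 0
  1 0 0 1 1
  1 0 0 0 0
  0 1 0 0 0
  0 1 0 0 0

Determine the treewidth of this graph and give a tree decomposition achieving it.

Every bag has size at most 2, so the width is 2 − 1 = 1 and tw(G) ≤ 1. G has an edge, so its treewidth is at least 1. Combining the bounds, tw(G) = 1.

Treewidth 1.
Bags: B1 = {0, 2}  B2 = {0, 1}  B3 = {1, 3}  B4 = {1, 4}
Tree: B1–B2, B2–B3, B2–B4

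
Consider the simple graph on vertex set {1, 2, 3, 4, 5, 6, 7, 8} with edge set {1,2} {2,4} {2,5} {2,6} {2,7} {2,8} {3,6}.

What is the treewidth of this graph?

A width-1 tree decomposition is:
Bags: B1 = {2, 8}  B2 = {1, 2}  B3 = {2, 6}  B4 = {2, 4}  B5 = {2, 7}  B6 = {3, 6}  B7 = {2, 5}
Tree: B1–B2, B2–B3, B2–B4, B1–B5, B3–B6, B1–B7
The largest bag has 2 vertices, giving width 1; this decomposition certifies tw(G) ≤ 1. Since G has at least one edge (e.g. 8–2), it is not an edgeless graph, so tw(G) ≥ 1. Hence tw(G) = 1 exactly.

1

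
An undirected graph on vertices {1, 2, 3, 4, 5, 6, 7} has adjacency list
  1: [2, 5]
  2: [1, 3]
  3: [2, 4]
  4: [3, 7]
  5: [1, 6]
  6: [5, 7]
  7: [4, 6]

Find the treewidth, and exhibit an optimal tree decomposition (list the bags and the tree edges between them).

Every bag has size at most 3, so the width is 3 − 1 = 2 and tw(G) ≤ 2. The edges 7–4–3–2–1–5–6–7 form a cycle, so G is not a tree and its treewidth is at least 2. Therefore the treewidth is 2.

Treewidth 2.
Bags: B1 = {3, 4, 7}  B2 = {2, 3, 7}  B3 = {1, 2, 7}  B4 = {1, 5, 7}  B5 = {5, 6, 7}
Tree: B1–B2, B2–B3, B3–B4, B4–B5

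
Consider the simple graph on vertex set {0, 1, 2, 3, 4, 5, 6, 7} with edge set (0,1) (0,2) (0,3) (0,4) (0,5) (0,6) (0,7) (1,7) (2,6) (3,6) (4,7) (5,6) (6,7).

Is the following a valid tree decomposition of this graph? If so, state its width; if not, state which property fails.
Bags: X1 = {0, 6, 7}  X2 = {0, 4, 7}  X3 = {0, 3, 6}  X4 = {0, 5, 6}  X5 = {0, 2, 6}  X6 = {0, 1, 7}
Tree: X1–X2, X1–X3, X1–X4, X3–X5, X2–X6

Vertex coverage: the bags together contain {0, 1, 2, 3, 4, 5, 6, 7}, the full vertex set. Edge coverage: each edge of G has both endpoints in at least one bag. Running intersection: for every vertex, the bags containing it form a connected subtree. All three properties hold, so this is a valid tree decomposition of width max|bag| − 1 = 2, and hence tw(G) ≤ 2.

Yes; width 2.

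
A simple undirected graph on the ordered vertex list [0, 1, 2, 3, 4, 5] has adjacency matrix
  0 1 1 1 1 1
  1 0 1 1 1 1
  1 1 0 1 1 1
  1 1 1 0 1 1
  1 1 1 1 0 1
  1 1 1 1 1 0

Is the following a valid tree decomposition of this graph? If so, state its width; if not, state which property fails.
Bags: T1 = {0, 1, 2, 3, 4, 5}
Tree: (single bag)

Yes; width 5.

Checking the three conditions: (i) the bags cover all of {0, 1, 2, 3, 4, 5}; (ii) for each edge, some bag contains both endpoints; (iii) the bags containing any fixed vertex form a subtree. All hold, so the decomposition is valid with width 6 − 1 = 5.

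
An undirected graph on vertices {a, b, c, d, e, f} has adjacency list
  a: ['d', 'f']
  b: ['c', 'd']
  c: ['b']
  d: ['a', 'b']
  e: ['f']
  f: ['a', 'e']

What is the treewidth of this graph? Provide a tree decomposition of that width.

Each bag holds 2 vertices, so the decomposition has width 1, which upper-bounds the treewidth. G has an edge, so its treewidth is at least 1. The upper and lower bounds meet at 1, so that is the treewidth.

Treewidth 1.
One optimal decomposition is:
Bags: B1 = {b, c}  B2 = {b, d}  B3 = {a, d}  B4 = {a, f}  B5 = {e, f}
Tree: B1–B2, B2–B3, B3–B4, B4–B5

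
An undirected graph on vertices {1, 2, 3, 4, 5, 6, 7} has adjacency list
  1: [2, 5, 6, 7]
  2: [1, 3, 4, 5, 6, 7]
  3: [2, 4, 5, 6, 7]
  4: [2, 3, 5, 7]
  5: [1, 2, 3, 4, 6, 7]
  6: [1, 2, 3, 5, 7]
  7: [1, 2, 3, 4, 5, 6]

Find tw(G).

4

A width-4 tree decomposition is:
Bags: B1 = {2, 3, 5, 6, 7}  B2 = {2, 3, 4, 5, 7}  B3 = {1, 2, 5, 6, 7}
Tree: B1–B2, B1–B3
The largest bag has 5 vertices, giving width 4; this decomposition certifies tw(G) ≤ 4. On the other hand G contains the 5-clique {1, 2, 5, 6, 7}. A clique must lie in a single bag of any decomposition, so no decomposition can have width below 4. Combining the bounds, tw(G) = 4.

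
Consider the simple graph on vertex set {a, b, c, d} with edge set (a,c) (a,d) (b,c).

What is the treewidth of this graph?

A width-1 tree decomposition is:
Bags: B1 = {b, c}  B2 = {a, c}  B3 = {a, d}
Tree: B1–B2, B2–B3
Each bag holds 2 vertices, so the decomposition has width 1, which upper-bounds the treewidth. Since G has at least one edge (e.g. b–c), it is not an edgeless graph, so tw(G) ≥ 1. Hence tw(G) = 1 exactly.

1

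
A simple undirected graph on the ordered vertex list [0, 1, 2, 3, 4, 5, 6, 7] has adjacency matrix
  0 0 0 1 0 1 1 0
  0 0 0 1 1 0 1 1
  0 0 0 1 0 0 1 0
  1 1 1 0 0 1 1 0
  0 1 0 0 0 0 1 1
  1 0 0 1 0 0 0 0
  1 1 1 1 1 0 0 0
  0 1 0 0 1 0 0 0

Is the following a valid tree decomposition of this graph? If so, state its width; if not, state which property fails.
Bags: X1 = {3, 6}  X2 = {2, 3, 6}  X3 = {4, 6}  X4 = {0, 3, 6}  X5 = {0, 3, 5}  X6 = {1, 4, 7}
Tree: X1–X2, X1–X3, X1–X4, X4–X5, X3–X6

A tree decomposition must satisfy three properties: every vertex lies in some bag; for every edge, both endpoints lie together in some bag; and for every vertex, the bags containing it form a connected subtree. Here edge (1,3) lies in no bag, so the decomposition is invalid.

No — edge (1,3) lies in no bag.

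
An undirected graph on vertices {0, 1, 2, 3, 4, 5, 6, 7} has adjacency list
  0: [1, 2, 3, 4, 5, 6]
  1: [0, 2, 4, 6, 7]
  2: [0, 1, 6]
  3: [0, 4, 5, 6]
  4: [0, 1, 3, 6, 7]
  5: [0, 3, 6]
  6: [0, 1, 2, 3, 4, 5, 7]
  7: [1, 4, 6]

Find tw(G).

A width-3 tree decomposition is:
Bags: B1 = {0, 1, 4, 6}  B2 = {0, 3, 4, 6}  B3 = {1, 4, 6, 7}  B4 = {0, 1, 2, 6}  B5 = {0, 3, 5, 6}
Tree: B1–B2, B1–B3, B1–B4, B2–B5
Each bag holds 4 vertices, so the decomposition has width 3, which upper-bounds the treewidth. Conversely, {0, 1, 2, 6} is a clique of size 4, and the vertices of any clique must share a bag in every tree decomposition; so some bag has ≥ 4 vertices and tw(G) ≥ 3. Combining the bounds, tw(G) = 3.

3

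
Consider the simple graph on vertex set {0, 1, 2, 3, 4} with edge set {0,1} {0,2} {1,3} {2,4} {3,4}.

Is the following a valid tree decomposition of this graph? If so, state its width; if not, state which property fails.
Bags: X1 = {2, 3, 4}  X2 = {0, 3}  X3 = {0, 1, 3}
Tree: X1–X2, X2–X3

A tree decomposition must satisfy three properties: every vertex lies in some bag; for every edge, both endpoints lie together in some bag; and for every vertex, the bags containing it form a connected subtree. Here edge (2,0) lies in no bag, so the decomposition is invalid.

No — edge (2,0) lies in no bag.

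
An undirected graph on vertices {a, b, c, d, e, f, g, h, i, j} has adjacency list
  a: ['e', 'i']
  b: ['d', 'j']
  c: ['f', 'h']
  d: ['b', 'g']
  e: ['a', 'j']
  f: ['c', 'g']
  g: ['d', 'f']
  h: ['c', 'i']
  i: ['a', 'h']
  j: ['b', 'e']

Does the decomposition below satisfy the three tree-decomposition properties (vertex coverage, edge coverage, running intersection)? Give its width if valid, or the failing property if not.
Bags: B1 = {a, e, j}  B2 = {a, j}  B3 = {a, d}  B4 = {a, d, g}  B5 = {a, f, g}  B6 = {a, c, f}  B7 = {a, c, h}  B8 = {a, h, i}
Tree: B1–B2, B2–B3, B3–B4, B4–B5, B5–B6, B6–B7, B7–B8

A tree decomposition must satisfy three properties: every vertex lies in some bag; for every edge, both endpoints lie together in some bag; and for every vertex, the bags containing it form a connected subtree. Here vertex b appears in no bag, so the decomposition is invalid.

No — vertex b appears in no bag.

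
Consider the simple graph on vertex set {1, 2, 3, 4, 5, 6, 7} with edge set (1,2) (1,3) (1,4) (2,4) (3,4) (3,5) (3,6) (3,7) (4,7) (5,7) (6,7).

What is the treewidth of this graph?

A width-2 tree decomposition is:
Bags: B1 = {3, 4, 7}  B2 = {1, 3, 4}  B3 = {3, 6, 7}  B4 = {3, 5, 7}  B5 = {1, 2, 4}
Tree: B1–B2, B1–B3, B1–B4, B2–B5
Each bag holds 3 vertices, so the decomposition has width 2, which upper-bounds the treewidth. For the lower bound, the 3 vertices {1, 2, 4} are pairwise adjacent, and any tree decomposition puts a clique entirely inside one bag — forcing width ≥ 2. Combining the bounds, tw(G) = 2.

2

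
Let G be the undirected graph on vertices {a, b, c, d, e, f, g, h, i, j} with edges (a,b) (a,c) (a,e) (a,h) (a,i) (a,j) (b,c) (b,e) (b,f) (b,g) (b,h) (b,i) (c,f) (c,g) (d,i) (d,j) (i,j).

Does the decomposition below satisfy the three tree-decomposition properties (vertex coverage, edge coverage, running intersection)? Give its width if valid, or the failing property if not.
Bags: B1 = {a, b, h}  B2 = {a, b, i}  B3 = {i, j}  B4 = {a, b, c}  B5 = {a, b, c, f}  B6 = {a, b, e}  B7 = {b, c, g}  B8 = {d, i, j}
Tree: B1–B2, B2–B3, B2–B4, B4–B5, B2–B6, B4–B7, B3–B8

No — edge (a,j) lies in no bag.

A tree decomposition must satisfy three properties: every vertex lies in some bag; for every edge, both endpoints lie together in some bag; and for every vertex, the bags containing it form a connected subtree. Here edge (a,j) lies in no bag, so the decomposition is invalid.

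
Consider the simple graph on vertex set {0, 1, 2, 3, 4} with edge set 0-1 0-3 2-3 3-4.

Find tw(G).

A width-1 tree decomposition is:
Bags: B1 = {2, 3}  B2 = {0, 3}  B3 = {0, 1}  B4 = {3, 4}
Tree: B1–B2, B2–B3, B2–B4
The largest bag has 2 vertices, giving width 1; this decomposition certifies tw(G) ≤ 1. Any graph with an edge has treewidth ≥ 1, and G has the edge 3–2. Hence tw(G) = 1 exactly.

1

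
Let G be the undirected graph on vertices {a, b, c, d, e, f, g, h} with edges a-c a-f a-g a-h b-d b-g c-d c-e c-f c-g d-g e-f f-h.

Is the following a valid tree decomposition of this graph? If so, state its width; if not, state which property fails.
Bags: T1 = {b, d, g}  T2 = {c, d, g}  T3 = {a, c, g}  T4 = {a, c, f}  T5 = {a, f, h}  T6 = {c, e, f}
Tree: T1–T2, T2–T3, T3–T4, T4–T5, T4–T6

Yes; width 2.

Vertex coverage: the bags together contain {a, b, c, d, e, f, g, h}, the full vertex set. Edge coverage: each edge of G has both endpoints in at least one bag. Running intersection: for every vertex, the bags containing it form a connected subtree. All three properties hold, so this is a valid tree decomposition of width max|bag| − 1 = 2, and hence tw(G) ≤ 2.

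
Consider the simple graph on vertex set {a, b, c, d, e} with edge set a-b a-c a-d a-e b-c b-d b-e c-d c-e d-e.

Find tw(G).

A width-4 tree decomposition is:
Bags: B1 = {a, b, c, d, e}
Tree: (single bag)
With just one bag of size 5, the width is 5 − 1 = 4, so tw(G) ≤ 4. For the lower bound, the 5 vertices {a, b, c, d, e} are pairwise adjacent, and any tree decomposition puts a clique entirely inside one bag — forcing width ≥ 4. Therefore the treewidth is 4.

4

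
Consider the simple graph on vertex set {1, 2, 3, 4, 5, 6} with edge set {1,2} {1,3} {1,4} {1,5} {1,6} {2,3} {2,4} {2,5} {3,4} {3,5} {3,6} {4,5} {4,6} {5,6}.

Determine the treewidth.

A width-4 tree decomposition is:
Bags: B1 = {1, 2, 3, 4, 5}  B2 = {1, 3, 4, 5, 6}
Tree: B1–B2
The largest bag has 5 vertices, giving width 4; this decomposition certifies tw(G) ≤ 4. On the other hand G contains the 5-clique {1, 2, 3, 4, 5}. A clique must lie in a single bag of any decomposition, so no decomposition can have width below 4. Therefore the treewidth is 4.

4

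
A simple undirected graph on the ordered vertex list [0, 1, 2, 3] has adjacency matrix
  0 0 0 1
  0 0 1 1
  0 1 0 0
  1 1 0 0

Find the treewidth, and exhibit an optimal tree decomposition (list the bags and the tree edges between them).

Each bag holds 2 vertices, so the decomposition has width 1, which upper-bounds the treewidth. Since G has at least one edge (e.g. 1–3), it is not an edgeless graph, so tw(G) ≥ 1. The upper and lower bounds meet at 1, so that is the treewidth.

Treewidth 1.
One optimal decomposition is:
Bags: B1 = {1, 3}  B2 = {1, 2}  B3 = {0, 3}
Tree: B1–B2, B1–B3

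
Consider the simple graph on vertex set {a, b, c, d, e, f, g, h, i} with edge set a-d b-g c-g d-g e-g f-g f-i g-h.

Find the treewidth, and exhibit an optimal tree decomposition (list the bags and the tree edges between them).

Each bag holds 2 vertices, so the decomposition has width 1, which upper-bounds the treewidth. Since G has at least one edge (e.g. d–g), it is not an edgeless graph, so tw(G) ≥ 1. Hence tw(G) = 1 exactly.

Treewidth 1.
One optimal decomposition is:
Bags: B1 = {d, g}  B2 = {a, d}  B3 = {f, g}  B4 = {e, g}  B5 = {g, h}  B6 = {f, i}  B7 = {b, g}  B8 = {c, g}
Tree: B1–B2, B1–B3, B1–B4, B4–B5, B3–B6, B1–B7, B1–B8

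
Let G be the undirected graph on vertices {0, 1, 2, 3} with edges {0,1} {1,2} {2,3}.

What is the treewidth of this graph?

A width-1 tree decomposition is:
Bags: B1 = {0, 1}  B2 = {1, 2}  B3 = {2, 3}
Tree: B1–B2, B2–B3
The largest bag has 2 vertices, giving width 1; this decomposition certifies tw(G) ≤ 1. G has an edge, so its treewidth is at least 1. Hence tw(G) = 1 exactly.

1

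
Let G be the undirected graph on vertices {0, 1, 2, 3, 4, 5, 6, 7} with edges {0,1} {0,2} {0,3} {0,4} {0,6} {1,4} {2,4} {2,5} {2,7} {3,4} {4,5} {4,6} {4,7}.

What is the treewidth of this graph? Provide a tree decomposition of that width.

Treewidth 2.
One optimal decomposition is:
Bags: B1 = {2, 4, 7}  B2 = {0, 2, 4}  B3 = {0, 1, 4}  B4 = {2, 4, 5}  B5 = {0, 3, 4}  B6 = {0, 4, 6}
Tree: B1–B2, B2–B3, B2–B4, B3–B5, B3–B6

Each bag holds 3 vertices, so the decomposition has width 2, which upper-bounds the treewidth. On the other hand G contains the 3-clique {0, 1, 4}. A clique must lie in a single bag of any decomposition, so no decomposition can have width below 2. Therefore the treewidth is 2.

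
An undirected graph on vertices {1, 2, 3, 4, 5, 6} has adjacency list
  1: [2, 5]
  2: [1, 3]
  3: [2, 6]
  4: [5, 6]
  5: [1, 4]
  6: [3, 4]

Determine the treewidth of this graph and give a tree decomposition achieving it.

The largest bag has 3 vertices, giving width 2; this decomposition certifies tw(G) ≤ 2. The edges 6–4–5–1–2–3–6 form a cycle, so G is not a tree and its treewidth is at least 2. Combining the bounds, tw(G) = 2.

Treewidth 2.
One such decomposition:
Bags: B1 = {4, 5, 6}  B2 = {1, 5, 6}  B3 = {1, 2, 6}  B4 = {2, 3, 6}
Tree: B1–B2, B2–B3, B3–B4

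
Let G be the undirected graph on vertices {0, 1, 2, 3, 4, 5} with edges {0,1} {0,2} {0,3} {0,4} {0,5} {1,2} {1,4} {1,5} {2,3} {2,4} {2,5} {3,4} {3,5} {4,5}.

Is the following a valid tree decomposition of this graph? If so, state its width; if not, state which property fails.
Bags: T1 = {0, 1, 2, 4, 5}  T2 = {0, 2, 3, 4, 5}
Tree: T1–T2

Yes; width 4.

Checking the three conditions: (i) the bags cover all of {0, 1, 2, 3, 4, 5}; (ii) for each edge, some bag contains both endpoints; (iii) the bags containing any fixed vertex form a subtree. All hold, so the decomposition is valid with width 5 − 1 = 4.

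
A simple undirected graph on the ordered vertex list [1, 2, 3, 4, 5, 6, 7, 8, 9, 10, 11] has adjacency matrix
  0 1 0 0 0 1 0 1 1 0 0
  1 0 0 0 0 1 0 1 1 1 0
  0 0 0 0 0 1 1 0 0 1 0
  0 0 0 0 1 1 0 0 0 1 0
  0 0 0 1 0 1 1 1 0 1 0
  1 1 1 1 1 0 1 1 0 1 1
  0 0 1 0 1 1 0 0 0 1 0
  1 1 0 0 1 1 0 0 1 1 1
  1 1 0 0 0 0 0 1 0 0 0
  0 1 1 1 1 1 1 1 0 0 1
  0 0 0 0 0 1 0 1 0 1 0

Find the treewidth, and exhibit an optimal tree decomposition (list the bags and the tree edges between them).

The largest bag has 4 vertices, giving width 3; this decomposition certifies tw(G) ≤ 3. Conversely, {1, 2, 8, 9} is a clique of size 4, and the vertices of any clique must share a bag in every tree decomposition; so some bag has ≥ 4 vertices and tw(G) ≥ 3. Therefore the treewidth is 3.

Treewidth 3.
One such decomposition:
Bags: B1 = {5, 6, 7, 10}  B2 = {5, 6, 8, 10}  B3 = {2, 6, 8, 10}  B4 = {1, 2, 6, 8}  B5 = {4, 5, 6, 10}  B6 = {6, 8, 10, 11}  B7 = {3, 6, 7, 10}  B8 = {1, 2, 8, 9}
Tree: B1–B2, B2–B3, B3–B4, B2–B5, B3–B6, B1–B7, B4–B8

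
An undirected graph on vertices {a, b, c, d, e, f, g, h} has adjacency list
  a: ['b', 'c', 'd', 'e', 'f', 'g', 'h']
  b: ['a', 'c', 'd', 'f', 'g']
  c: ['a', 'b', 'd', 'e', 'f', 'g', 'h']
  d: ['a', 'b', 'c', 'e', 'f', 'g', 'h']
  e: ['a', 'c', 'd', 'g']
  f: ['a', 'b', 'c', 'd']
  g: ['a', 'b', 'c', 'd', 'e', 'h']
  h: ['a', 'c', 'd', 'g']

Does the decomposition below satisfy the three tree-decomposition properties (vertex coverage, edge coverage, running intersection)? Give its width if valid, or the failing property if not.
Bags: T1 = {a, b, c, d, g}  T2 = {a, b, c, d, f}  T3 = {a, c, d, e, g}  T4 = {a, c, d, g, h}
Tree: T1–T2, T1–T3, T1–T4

Checking the three conditions: (i) the bags cover all of {a, b, c, d, e, f, g, h}; (ii) for each edge, some bag contains both endpoints; (iii) the bags containing any fixed vertex form a subtree. All hold, so the decomposition is valid with width 5 − 1 = 4.

Yes; width 4.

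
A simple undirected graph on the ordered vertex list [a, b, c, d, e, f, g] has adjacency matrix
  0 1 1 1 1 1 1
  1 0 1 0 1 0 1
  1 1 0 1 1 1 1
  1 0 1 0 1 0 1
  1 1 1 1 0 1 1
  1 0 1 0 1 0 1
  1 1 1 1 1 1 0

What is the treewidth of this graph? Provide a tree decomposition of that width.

The largest bag has 5 vertices, giving width 4; this decomposition certifies tw(G) ≤ 4. For the lower bound, the 5 vertices {a, c, d, e, g} are pairwise adjacent, and any tree decomposition puts a clique entirely inside one bag — forcing width ≥ 4. Combining the bounds, tw(G) = 4.

Treewidth 4.
Bags: B1 = {a, c, e, f, g}  B2 = {a, c, d, e, g}  B3 = {a, b, c, e, g}
Tree: B1–B2, B2–B3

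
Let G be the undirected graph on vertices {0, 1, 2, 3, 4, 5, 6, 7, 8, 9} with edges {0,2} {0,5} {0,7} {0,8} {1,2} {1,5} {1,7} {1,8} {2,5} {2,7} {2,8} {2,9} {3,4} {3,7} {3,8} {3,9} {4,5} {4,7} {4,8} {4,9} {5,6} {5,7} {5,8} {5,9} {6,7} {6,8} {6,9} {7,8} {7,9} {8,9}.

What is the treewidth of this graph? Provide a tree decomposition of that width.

Treewidth 4.
Bags: B1 = {3, 4, 7, 8, 9}  B2 = {4, 5, 7, 8, 9}  B3 = {2, 5, 7, 8, 9}  B4 = {1, 2, 5, 7, 8}  B5 = {5, 6, 7, 8, 9}  B6 = {0, 2, 5, 7, 8}
Tree: B1–B2, B2–B3, B3–B4, B3–B5, B4–B6

Each bag holds 5 vertices, so the decomposition has width 4, which upper-bounds the treewidth. For the lower bound, the 5 vertices {3, 4, 7, 8, 9} are pairwise adjacent, and any tree decomposition puts a clique entirely inside one bag — forcing width ≥ 4. Therefore the treewidth is 4.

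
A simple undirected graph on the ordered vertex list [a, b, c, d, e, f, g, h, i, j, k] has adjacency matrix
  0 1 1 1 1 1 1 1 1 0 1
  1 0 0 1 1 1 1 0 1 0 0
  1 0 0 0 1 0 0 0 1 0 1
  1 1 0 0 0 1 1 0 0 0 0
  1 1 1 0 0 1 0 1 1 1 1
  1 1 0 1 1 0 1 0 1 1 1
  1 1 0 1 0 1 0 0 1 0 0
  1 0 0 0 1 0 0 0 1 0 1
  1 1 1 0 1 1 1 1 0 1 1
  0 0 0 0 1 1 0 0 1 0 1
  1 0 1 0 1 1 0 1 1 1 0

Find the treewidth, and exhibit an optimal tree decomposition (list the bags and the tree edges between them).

Treewidth 4.
One optimal decomposition is:
Bags: B1 = {a, e, f, i, k}  B2 = {e, f, i, j, k}  B3 = {a, c, e, i, k}  B4 = {a, b, e, f, i}  B5 = {a, b, f, g, i}  B6 = {a, e, h, i, k}  B7 = {a, b, d, f, g}
Tree: B1–B2, B1–B3, B1–B4, B4–B5, B1–B6, B5–B7

The largest bag has 5 vertices, giving width 4; this decomposition certifies tw(G) ≤ 4. For the lower bound, the 5 vertices {a, b, d, f, g} are pairwise adjacent, and any tree decomposition puts a clique entirely inside one bag — forcing width ≥ 4. Combining the bounds, tw(G) = 4.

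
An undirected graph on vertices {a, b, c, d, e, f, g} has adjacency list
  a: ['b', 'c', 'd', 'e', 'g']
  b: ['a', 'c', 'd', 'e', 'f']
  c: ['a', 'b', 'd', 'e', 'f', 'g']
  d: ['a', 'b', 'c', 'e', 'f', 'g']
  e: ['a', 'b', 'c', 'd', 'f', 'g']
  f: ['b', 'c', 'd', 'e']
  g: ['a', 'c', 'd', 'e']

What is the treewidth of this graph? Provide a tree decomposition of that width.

Every bag has size at most 5, so the width is 5 − 1 = 4 and tw(G) ≤ 4. On the other hand G contains the 5-clique {a, c, d, e, g}. A clique must lie in a single bag of any decomposition, so no decomposition can have width below 4. Combining the bounds, tw(G) = 4.

Treewidth 4.
One optimal decomposition is:
Bags: B1 = {b, c, d, e, f}  B2 = {a, b, c, d, e}  B3 = {a, c, d, e, g}
Tree: B1–B2, B2–B3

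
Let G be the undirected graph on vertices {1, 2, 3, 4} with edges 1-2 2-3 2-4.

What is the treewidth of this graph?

1

A width-1 tree decomposition is:
Bags: B1 = {2, 4}  B2 = {2, 3}  B3 = {1, 2}
Tree: B1–B2, B2–B3
Each bag holds 2 vertices, so the decomposition has width 1, which upper-bounds the treewidth. Any graph with an edge has treewidth ≥ 1, and G has the edge 4–2. Combining the bounds, tw(G) = 1.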